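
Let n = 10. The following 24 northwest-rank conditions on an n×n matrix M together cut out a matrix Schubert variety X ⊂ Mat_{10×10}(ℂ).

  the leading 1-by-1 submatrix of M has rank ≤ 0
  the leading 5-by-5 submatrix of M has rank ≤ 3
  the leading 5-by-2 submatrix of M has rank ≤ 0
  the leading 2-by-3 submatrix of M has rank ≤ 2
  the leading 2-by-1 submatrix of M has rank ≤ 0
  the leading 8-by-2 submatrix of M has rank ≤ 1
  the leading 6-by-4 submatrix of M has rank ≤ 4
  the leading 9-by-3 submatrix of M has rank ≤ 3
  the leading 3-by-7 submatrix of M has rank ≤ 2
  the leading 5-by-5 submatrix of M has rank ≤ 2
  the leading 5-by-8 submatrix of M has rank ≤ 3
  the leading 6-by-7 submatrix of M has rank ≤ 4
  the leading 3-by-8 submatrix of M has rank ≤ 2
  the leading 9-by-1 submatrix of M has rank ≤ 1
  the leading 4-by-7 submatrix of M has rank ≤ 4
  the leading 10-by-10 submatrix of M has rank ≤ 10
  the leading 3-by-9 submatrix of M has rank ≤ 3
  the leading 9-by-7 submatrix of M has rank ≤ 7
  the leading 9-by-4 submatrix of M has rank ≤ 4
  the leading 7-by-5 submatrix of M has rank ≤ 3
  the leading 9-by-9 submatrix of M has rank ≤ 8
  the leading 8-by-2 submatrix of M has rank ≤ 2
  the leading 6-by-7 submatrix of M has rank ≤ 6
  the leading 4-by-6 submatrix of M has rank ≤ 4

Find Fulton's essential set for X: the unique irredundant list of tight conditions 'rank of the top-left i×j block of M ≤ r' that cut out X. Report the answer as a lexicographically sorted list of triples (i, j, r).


Propagating the 24 rank bounds to every northwest block:

  i=1: 0 | 0 | 1 | 1 | 1 | 1 | 1 | 1 | 1 | 1
  i=2: 0 | 0 | 1 | 2 | 2 | 2 | 2 | 2 | 2 | 2
  i=3: 0 | 0 | 1 | 2 | 2 | 2 | 2 | 2 | 3 | 3
  i=4: 0 | 0 | 1 | 2 | 2 | 3 | 3 | 3 | 4 | 4
  i=5: 0 | 0 | 1 | 2 | 2 | 3 | 3 | 3 | 4 | 5
  i=6: 1 | 1 | 2 | 3 | 3 | 4 | 4 | 4 | 5 | 6
  i=7: 1 | 1 | 2 | 3 | 3 | 4 | 5 | 5 | 6 | 7
  i=8: 1 | 1 | 2 | 3 | 4 | 5 | 6 | 6 | 7 | 8
  i=9: 1 | 2 | 3 | 4 | 5 | 6 | 7 | 7 | 8 | 9
  i=10: 1 | 2 | 3 | 4 | 5 | 6 | 7 | 8 | 9 | 10

hence w(1..10) = (3, 4, 9, 6, 10, 1, 7, 5, 2, 8).

|D(w)|=21, |Ess(w)|=6:

[(3, 8, 2), (5, 2, 0), (5, 5, 2), (5, 8, 3), (7, 5, 3), (8, 2, 1)]


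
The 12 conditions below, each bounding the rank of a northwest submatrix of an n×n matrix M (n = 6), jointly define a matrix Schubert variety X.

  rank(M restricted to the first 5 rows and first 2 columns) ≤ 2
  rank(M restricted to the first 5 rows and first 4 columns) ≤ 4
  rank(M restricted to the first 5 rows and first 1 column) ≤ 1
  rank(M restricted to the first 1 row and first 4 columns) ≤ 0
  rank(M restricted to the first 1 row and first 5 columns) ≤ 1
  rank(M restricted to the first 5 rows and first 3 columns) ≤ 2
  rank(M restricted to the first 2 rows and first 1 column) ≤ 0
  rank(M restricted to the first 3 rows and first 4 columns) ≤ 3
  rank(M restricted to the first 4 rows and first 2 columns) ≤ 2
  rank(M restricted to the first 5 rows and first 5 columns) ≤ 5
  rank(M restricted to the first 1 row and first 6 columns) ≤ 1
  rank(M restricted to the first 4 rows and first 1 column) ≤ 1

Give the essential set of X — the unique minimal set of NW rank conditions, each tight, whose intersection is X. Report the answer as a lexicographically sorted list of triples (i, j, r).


Reconstructing r_w from the 12 given conditions:

  row 1: 0  0  0  0  1  1
  row 2: 0  1  1  1  2  2
  row 3: 1  2  2  2  3  3
  row 4: 1  2  2  3  4  4
  row 5: 1  2  2  3  4  5
  row 6: 1  2  3  4  5  6

second differences of R give the permutation w = (5, 2, 1, 4, 6, 3).

D(w) has 7 cells with 3 SE-corners; essential set:

[(1, 4, 0), (2, 1, 0), (5, 3, 2)]


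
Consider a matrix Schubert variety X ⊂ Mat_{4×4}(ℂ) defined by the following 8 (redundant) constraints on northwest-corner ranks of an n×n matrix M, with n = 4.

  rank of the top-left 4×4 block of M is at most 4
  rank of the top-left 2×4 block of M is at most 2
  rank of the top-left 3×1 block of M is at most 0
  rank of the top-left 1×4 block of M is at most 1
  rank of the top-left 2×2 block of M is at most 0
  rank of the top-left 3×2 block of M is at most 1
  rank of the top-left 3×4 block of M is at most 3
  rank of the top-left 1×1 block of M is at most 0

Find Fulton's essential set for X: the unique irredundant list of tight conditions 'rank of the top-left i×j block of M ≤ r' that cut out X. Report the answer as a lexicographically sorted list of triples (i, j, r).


Recovering R(i,j) via the rank-extension bound from the 8 conditions:

  R[1]: 0 0 1 1
  R[2]: 0 0 1 2
  R[3]: 0 1 2 3
  R[4]: 1 2 3 4

the unique w with this rank table is (3, 4, 2, 1).

Rothe diagram D(w) (5 cells), 2 SE-corners (essential conditions):

[(2, 2, 0), (3, 1, 0)]


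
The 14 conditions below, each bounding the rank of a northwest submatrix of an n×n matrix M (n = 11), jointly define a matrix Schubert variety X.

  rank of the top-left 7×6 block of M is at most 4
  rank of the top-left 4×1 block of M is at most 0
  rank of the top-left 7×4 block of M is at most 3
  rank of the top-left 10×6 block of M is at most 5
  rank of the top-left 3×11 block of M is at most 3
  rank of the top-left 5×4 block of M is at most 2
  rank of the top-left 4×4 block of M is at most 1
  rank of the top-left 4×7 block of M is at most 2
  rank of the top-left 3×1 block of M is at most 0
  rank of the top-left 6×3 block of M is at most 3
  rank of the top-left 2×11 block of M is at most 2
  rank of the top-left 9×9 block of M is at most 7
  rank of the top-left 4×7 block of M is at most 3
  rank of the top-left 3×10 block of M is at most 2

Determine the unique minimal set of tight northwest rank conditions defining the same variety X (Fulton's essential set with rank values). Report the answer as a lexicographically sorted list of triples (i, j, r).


Computing R[i][j] = min implied NW-rank bound (n=11, 14 conditions):

  0 | 1 | 1 | 1 | 1 | 1 | 1 | 1 | 1 | 1 | 1
  0 | 1 | 1 | 1 | 2 | 2 | 2 | 2 | 2 | 2 | 2
  0 | 1 | 1 | 1 | 2 | 2 | 2 | 2 | 2 | 2 | 3
  0 | 1 | 1 | 1 | 2 | 2 | 2 | 3 | 3 | 3 | 4
  1 | 2 | 2 | 2 | 3 | 3 | 3 | 4 | 4 | 4 | 5
  1 | 2 | 3 | 3 | 4 | 4 | 4 | 5 | 5 | 5 | 6
  1 | 2 | 3 | 3 | 4 | 4 | 5 | 6 | 6 | 6 | 7
  1 | 2 | 3 | 4 | 5 | 5 | 6 | 7 | 7 | 7 | 8
  1 | 2 | 3 | 4 | 5 | 5 | 6 | 7 | 7 | 8 | 9
  1 | 2 | 3 | 4 | 5 | 5 | 6 | 7 | 8 | 9 | 10
  1 | 2 | 3 | 4 | 5 | 6 | 7 | 8 | 9 | 10 | 11

hence w(1..11) = (2, 5, 11, 8, 1, 3, 7, 4, 10, 9, 6).

ℓ(w)=22; the 8 essential cells (i,j,r):

[(3, 10, 2), (4, 1, 0), (4, 4, 1), (4, 7, 2), (7, 4, 3), (7, 6, 4), (9, 9, 7), (10, 6, 5)]


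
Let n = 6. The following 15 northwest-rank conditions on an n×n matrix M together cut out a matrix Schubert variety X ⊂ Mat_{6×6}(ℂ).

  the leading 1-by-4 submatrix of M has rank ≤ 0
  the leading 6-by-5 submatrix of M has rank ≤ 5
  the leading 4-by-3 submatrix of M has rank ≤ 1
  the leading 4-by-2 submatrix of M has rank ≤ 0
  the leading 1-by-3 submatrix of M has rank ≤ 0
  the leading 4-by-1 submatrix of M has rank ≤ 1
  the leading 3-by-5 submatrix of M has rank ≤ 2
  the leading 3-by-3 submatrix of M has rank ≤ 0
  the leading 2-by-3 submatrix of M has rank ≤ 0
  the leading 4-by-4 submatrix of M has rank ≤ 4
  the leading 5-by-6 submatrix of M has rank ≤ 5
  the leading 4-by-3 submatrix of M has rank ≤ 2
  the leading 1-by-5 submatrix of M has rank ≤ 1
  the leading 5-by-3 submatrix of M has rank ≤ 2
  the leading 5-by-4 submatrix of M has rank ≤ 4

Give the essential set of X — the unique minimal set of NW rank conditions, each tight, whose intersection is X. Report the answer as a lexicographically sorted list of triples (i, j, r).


Computing R[i][j] = min implied NW-rank bound (n=6, 15 conditions):

  R[1]: 0 | 0 | 0 | 0 | 1 | 1
  R[2]: 0 | 0 | 0 | 1 | 2 | 2
  R[3]: 0 | 0 | 0 | 1 | 2 | 3
  R[4]: 0 | 0 | 1 | 2 | 3 | 4
  R[5]: 1 | 1 | 2 | 3 | 4 | 5
  R[6]: 1 | 2 | 3 | 4 | 5 | 6

giving w = (5, 4, 6, 3, 1, 2) via Δ²R.

Fulton essential set (3 of the 12 Rothe cells):

[(1, 4, 0), (3, 3, 0), (4, 2, 0)]


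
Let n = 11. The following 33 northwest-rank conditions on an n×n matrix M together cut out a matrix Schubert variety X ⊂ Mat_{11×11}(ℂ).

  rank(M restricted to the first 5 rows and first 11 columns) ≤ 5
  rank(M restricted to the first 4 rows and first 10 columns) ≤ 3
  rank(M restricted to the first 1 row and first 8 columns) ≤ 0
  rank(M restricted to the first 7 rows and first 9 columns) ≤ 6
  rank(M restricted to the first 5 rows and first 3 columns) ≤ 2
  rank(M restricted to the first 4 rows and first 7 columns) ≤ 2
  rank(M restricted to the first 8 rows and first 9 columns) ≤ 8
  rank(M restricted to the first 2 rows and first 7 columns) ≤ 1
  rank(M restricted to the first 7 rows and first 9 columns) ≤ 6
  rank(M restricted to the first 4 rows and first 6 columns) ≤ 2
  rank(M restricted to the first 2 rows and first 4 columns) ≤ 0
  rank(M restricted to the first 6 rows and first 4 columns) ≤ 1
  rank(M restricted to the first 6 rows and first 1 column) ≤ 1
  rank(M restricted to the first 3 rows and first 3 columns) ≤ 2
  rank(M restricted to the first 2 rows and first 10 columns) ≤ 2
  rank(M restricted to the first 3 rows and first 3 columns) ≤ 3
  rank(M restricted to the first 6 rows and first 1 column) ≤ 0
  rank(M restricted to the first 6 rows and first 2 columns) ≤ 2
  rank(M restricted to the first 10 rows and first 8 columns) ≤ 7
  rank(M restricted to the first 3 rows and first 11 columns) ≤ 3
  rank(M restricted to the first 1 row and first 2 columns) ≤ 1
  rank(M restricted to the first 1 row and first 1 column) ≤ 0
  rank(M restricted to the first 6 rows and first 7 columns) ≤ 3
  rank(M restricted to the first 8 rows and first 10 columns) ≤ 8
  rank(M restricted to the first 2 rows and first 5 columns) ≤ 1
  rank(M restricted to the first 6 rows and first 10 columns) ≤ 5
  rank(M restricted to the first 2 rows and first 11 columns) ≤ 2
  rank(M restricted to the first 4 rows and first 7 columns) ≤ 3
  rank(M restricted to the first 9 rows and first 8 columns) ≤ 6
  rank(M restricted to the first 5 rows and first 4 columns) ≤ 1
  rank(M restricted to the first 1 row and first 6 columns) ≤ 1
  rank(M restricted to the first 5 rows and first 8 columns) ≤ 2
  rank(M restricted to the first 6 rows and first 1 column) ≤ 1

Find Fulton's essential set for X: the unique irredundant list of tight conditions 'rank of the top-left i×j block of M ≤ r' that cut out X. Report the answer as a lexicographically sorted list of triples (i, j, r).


Recovering R(i,j) via the rank-extension bound from the 33 conditions:

  i=1: 0 | 0 | 0 | 0 | 0 | 0 | 0 | 0 | 1 | 1 | 1
  i=2: 0 | 0 | 0 | 0 | 1 | 1 | 1 | 1 | 2 | 2 | 2
  i=3: 0 | 1 | 1 | 1 | 2 | 2 | 2 | 2 | 3 | 3 | 3
  i=4: 0 | 1 | 1 | 1 | 2 | 2 | 2 | 2 | 3 | 3 | 4
  i=5: 0 | 1 | 1 | 1 | 2 | 2 | 2 | 2 | 3 | 4 | 5
  i=6: 0 | 1 | 1 | 1 | 2 | 3 | 3 | 3 | 4 | 5 | 6
  i=7: 1 | 2 | 2 | 2 | 3 | 4 | 4 | 4 | 5 | 6 | 7
  i=8: 1 | 2 | 3 | 3 | 4 | 5 | 5 | 5 | 6 | 7 | 8
  i=9: 1 | 2 | 3 | 4 | 5 | 6 | 6 | 6 | 7 | 8 | 9
  i=10: 1 | 2 | 3 | 4 | 5 | 6 | 7 | 7 | 8 | 9 | 10
  i=11: 1 | 2 | 3 | 4 | 5 | 6 | 7 | 8 | 9 | 10 | 11

the unique w with this rank table is (9, 5, 2, 11, 10, 6, 1, 3, 4, 7, 8).

ℓ(w)=29; the 6 essential cells (i,j,r):

[(1, 8, 0), (2, 4, 0), (4, 10, 3), (5, 8, 2), (6, 1, 0), (6, 4, 1)]


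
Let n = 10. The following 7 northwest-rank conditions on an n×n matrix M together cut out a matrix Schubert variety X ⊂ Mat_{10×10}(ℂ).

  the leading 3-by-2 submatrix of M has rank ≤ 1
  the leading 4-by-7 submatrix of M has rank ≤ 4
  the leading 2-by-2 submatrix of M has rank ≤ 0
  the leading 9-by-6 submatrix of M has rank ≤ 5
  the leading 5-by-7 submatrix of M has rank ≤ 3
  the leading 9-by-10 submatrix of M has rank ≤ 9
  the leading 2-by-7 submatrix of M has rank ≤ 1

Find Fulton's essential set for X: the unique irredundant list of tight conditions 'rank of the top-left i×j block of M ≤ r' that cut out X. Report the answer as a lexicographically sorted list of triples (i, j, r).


Propagating the 7 rank bounds to every northwest block:

  0  0  1  1  1  1  1  1  1  1
  0  0  1  1  1  1  1  2  2  2
  1  1  2  2  2  2  2  3  3  3
  1  2  3  3  3  3  3  4  4  4
  1  2  3  3  3  3  3  4  5  5
  1  2  3  4  4  4  4  5  6  6
  1  2  3  4  5  5  5  6  7  7
  1  2  3  4  5  5  6  7  8  8
  1  2  3  4  5  5  6  7  8  9
  1  2  3  4  5  6  7  8  9  10

hence w(1..10) = (3, 8, 1, 2, 9, 4, 5, 7, 10, 6).

Fulton essential set (4 of the 14 Rothe cells):

[(2, 2, 0), (2, 7, 1), (5, 7, 3), (9, 6, 5)]


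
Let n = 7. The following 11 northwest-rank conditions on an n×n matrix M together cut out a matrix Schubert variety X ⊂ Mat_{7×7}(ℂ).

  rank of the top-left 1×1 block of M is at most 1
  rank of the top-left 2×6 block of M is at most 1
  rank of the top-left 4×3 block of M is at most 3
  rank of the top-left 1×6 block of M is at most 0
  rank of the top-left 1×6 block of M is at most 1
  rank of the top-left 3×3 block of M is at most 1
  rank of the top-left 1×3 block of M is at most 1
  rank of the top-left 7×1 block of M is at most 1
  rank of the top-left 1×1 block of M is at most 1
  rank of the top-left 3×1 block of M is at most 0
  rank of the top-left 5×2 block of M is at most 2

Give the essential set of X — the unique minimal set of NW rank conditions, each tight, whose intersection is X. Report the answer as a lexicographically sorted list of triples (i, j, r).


Computing R[i][j] = min implied NW-rank bound (n=7, 11 conditions):

  R[1]: 0 | 0 | 0 | 0 | 0 | 0 | 1
  R[2]: 0 | 1 | 1 | 1 | 1 | 1 | 2
  R[3]: 0 | 1 | 1 | 2 | 2 | 2 | 3
  R[4]: 1 | 2 | 2 | 3 | 3 | 3 | 4
  R[5]: 1 | 2 | 3 | 4 | 4 | 4 | 5
  R[6]: 1 | 2 | 3 | 4 | 5 | 5 | 6
  R[7]: 1 | 2 | 3 | 4 | 5 | 6 | 7

the unique w with this rank table is (7, 2, 4, 1, 3, 5, 6).

ℓ(w)=9; the 3 essential cells (i,j,r):

[(1, 6, 0), (3, 1, 0), (3, 3, 1)]


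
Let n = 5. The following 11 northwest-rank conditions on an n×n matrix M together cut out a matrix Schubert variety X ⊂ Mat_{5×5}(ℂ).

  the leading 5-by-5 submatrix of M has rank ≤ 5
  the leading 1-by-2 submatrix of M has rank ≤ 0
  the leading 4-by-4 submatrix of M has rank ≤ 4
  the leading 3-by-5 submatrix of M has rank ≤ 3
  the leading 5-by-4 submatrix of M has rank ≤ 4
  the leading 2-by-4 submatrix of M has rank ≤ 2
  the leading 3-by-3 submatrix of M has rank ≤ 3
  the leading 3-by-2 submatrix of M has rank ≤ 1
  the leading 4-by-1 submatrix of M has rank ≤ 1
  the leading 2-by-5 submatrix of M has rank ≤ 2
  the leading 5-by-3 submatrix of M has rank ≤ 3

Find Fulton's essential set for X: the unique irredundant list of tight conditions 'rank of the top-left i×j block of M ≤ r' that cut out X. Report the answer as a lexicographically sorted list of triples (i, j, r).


Reconstructing r_w from the 11 given conditions:

  row 1: 0 | 0 | 1 | 1 | 1
  row 2: 1 | 1 | 2 | 2 | 2
  row 3: 1 | 1 | 2 | 3 | 3
  row 4: 1 | 2 | 3 | 4 | 4
  row 5: 1 | 2 | 3 | 4 | 5

the unique w with this rank table is (3, 1, 4, 2, 5).

2 SE-corners of the 3-cell Rothe diagram give Ess(w):

[(1, 2, 0), (3, 2, 1)]


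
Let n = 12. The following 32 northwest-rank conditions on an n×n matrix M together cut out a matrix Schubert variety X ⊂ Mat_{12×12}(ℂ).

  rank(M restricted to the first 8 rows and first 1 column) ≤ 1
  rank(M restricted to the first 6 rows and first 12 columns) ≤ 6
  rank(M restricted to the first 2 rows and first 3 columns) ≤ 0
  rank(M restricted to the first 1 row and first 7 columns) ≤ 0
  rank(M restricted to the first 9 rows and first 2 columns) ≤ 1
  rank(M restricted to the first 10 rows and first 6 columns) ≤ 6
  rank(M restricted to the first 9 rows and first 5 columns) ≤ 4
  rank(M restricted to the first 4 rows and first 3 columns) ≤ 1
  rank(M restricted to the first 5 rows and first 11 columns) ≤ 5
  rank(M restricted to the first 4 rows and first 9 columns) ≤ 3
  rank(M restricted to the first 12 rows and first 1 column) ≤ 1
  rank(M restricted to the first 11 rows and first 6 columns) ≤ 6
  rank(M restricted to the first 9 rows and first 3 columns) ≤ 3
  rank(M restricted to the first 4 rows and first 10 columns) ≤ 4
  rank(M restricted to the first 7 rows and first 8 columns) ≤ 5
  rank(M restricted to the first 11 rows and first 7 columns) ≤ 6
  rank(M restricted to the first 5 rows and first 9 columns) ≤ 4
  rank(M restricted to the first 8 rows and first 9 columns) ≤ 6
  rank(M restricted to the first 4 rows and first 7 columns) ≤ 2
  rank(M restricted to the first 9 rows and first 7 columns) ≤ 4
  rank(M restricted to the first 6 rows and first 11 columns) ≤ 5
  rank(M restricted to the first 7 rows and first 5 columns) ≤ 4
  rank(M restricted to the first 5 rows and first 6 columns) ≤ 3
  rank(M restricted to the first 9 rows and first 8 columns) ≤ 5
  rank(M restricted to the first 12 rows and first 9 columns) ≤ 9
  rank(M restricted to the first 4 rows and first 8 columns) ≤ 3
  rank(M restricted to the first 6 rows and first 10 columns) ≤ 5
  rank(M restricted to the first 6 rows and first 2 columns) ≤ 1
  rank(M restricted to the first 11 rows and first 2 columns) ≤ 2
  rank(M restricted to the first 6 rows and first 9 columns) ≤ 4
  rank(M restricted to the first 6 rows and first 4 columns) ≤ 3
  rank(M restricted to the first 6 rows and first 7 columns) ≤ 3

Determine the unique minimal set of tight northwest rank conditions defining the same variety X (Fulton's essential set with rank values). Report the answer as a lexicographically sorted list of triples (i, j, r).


Computing R[i][j] = min implied NW-rank bound (n=12, 32 conditions):

  i=1: 0, 0, 0, 0, 0, 0, 0, 1, 1, 1, 1, 1
  i=2: 0, 0, 0, 1, 1, 1, 1, 2, 2, 2, 2, 2
  i=3: 1, 1, 1, 2, 2, 2, 2, 3, 3, 3, 3, 3
  i=4: 1, 1, 1, 2, 2, 2, 2, 3, 3, 4, 4, 4
  i=5: 1, 1, 2, 3, 3, 3, 3, 4, 4, 5, 5, 5
  i=6: 1, 1, 2, 3, 3, 3, 3, 4, 4, 5, 5, 6
  i=7: 1, 1, 2, 3, 4, 4, 4, 5, 5, 6, 6, 7
  i=8: 1, 1, 2, 3, 4, 4, 4, 5, 6, 7, 7, 8
  i=9: 1, 1, 2, 3, 4, 4, 4, 5, 6, 7, 8, 9
  i=10: 1, 2, 3, 4, 5, 5, 5, 6, 7, 8, 9, 10
  i=11: 1, 2, 3, 4, 5, 6, 6, 7, 8, 9, 10, 11
  i=12: 1, 2, 3, 4, 5, 6, 7, 8, 9, 10, 11, 12

reading off 1-entries of Δ²R: w = (8, 4, 1, 10, 3, 12, 5, 9, 11, 2, 6, 7).

D(w) has 30 cells with 10 SE-corners; essential set:

[(1, 7, 0), (2, 3, 0), (4, 3, 1), (4, 7, 2), (4, 9, 3), (6, 7, 3), (6, 9, 4), (6, 11, 5), (9, 2, 1), (9, 7, 4)]


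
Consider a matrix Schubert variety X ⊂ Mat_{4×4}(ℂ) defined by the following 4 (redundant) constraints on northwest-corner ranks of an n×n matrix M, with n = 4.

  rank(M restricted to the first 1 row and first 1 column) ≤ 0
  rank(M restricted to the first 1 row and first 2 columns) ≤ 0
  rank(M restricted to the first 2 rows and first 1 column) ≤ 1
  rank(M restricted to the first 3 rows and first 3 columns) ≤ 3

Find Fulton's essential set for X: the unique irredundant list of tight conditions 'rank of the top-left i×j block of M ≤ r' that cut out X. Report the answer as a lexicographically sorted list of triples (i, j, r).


Reconstructing r_w from the 4 given conditions:

  0, 0, 1, 1
  1, 1, 2, 2
  1, 2, 3, 3
  1, 2, 3, 4

hence w(1..4) = (3, 1, 2, 4).

|D(w)|=2, |Ess(w)|=1:

[(1, 2, 0)]


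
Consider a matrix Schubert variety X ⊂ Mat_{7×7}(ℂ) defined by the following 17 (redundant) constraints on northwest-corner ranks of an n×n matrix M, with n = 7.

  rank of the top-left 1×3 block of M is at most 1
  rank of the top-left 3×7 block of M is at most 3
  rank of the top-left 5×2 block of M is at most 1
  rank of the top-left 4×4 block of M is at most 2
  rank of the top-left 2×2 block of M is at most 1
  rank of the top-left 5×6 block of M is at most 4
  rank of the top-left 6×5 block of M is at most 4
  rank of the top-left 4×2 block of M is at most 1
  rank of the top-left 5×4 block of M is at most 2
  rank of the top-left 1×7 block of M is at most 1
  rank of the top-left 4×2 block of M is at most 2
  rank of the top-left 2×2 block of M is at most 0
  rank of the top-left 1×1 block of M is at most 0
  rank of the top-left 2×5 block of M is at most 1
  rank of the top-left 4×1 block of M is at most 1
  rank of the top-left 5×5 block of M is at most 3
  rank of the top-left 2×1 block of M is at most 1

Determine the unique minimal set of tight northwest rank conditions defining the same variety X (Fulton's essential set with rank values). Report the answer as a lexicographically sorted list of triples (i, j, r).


Rank table r_w(7×7) implied by the 17 constraints:

  0 0 1 1 1 1 1
  0 0 1 1 1 2 2
  1 1 2 2 2 3 3
  1 1 2 2 3 4 4
  1 1 2 2 3 4 5
  1 2 3 3 4 5 6
  1 2 3 4 5 6 7

so w = (3, 6, 1, 5, 7, 2, 4).

D(w) has 10 cells with 4 SE-corners; essential set:

[(2, 2, 0), (2, 5, 1), (5, 2, 1), (5, 4, 2)]


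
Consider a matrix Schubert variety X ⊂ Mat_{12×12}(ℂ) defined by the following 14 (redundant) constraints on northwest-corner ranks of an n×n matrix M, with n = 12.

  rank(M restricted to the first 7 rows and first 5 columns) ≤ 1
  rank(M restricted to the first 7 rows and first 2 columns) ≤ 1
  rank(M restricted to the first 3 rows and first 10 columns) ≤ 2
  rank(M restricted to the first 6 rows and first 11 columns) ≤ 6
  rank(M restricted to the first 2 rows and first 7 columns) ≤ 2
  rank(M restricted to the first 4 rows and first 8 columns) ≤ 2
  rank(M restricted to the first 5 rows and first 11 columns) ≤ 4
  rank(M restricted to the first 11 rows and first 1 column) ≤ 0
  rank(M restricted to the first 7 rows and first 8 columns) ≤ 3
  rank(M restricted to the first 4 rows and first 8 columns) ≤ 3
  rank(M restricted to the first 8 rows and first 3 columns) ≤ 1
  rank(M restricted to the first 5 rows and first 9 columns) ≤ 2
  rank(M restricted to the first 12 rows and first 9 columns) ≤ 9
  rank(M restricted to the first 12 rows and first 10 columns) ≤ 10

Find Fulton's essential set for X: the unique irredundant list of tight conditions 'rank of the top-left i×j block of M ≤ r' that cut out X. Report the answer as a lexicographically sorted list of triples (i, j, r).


Rank table r_w(12×12) implied by the 14 constraints:

  row 1: 0, 1, 1, 1, 1, 1, 1, 1, 1, 1, 1, 1
  row 2: 0, 1, 1, 1, 1, 2, 2, 2, 2, 2, 2, 2
  row 3: 0, 1, 1, 1, 1, 2, 2, 2, 2, 2, 3, 3
  row 4: 0, 1, 1, 1, 1, 2, 2, 2, 2, 3, 4, 4
  row 5: 0, 1, 1, 1, 1, 2, 2, 2, 2, 3, 4, 5
  row 6: 0, 1, 1, 1, 1, 2, 3, 3, 3, 4, 5, 6
  row 7: 0, 1, 1, 1, 1, 2, 3, 3, 4, 5, 6, 7
  row 8: 0, 1, 1, 2, 2, 3, 4, 4, 5, 6, 7, 8
  row 9: 0, 1, 2, 3, 3, 4, 5, 5, 6, 7, 8, 9
  row 10: 0, 1, 2, 3, 4, 5, 6, 6, 7, 8, 9, 10
  row 11: 0, 1, 2, 3, 4, 5, 6, 7, 8, 9, 10, 11
  row 12: 1, 2, 3, 4, 5, 6, 7, 8, 9, 10, 11, 12

the unique w with this rank table is (2, 6, 11, 10, 12, 7, 9, 4, 3, 5, 8, 1).

|D(w)|=41, |Ess(w)|=6:

[(3, 10, 2), (5, 9, 2), (7, 5, 1), (7, 8, 3), (8, 3, 1), (11, 1, 0)]


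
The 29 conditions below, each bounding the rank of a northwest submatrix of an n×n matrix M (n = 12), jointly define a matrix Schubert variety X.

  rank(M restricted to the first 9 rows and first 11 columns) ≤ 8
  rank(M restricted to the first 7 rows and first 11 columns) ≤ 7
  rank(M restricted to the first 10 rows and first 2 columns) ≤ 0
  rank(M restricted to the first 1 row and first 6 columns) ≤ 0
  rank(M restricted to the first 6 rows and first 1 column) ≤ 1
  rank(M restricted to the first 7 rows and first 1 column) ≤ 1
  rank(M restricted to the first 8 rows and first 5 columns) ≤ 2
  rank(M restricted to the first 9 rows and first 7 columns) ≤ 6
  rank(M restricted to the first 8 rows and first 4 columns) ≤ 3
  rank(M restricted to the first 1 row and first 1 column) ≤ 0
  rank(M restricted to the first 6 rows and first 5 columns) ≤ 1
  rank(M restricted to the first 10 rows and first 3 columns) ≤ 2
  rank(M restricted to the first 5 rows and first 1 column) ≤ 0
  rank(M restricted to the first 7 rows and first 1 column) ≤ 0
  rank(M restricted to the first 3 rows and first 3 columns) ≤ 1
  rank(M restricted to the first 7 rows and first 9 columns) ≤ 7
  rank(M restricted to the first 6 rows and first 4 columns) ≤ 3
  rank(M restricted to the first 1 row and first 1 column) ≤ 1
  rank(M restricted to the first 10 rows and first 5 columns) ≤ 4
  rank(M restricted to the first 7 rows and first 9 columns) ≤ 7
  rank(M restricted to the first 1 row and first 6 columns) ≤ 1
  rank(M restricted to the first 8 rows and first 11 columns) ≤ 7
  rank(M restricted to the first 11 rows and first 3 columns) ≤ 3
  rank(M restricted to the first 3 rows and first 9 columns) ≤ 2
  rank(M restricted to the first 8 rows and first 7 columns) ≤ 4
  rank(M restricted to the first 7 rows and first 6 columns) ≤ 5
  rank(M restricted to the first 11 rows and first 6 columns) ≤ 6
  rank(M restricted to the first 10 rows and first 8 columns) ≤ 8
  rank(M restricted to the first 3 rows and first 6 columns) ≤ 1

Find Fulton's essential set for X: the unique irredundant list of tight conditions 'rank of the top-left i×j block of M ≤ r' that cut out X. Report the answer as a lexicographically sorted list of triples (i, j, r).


Computing R[i][j] = min implied NW-rank bound (n=12, 29 conditions):

  R[1]: 0  0  0  0  0  0  1  1  1  1  1  1
  R[2]: 0  0  1  1  1  1  2  2  2  2  2  2
  R[3]: 0  0  1  1  1  1  2  2  2  3  3  3
  R[4]: 0  0  1  1  1  2  3  3  3  4  4  4
  R[5]: 0  0  1  1  1  2  3  4  4  5  5  5
  R[6]: 0  0  1  1  1  2  3  4  5  6  6  6
  R[7]: 0  0  1  2  2  3  4  5  6  7  7  7
  R[8]: 0  0  1  2  2  3  4  5  6  7  7  8
  R[9]: 0  0  1  2  3  4  5  6  7  8  8  9
  R[10]: 0  0  1  2  3  4  5  6  7  8  9  10
  R[11]: 1  1  2  3  4  5  6  7  8  9  10  11
  R[12]: 1  2  3  4  5  6  7  8  9  10  11  12

giving w = (7, 3, 10, 6, 8, 9, 4, 12, 5, 11, 1, 2) via Δ²R.

7 SE-corners of the 37-cell Rothe diagram give Ess(w):

[(1, 6, 0), (3, 6, 1), (3, 9, 2), (6, 5, 1), (8, 5, 2), (8, 11, 7), (10, 2, 0)]


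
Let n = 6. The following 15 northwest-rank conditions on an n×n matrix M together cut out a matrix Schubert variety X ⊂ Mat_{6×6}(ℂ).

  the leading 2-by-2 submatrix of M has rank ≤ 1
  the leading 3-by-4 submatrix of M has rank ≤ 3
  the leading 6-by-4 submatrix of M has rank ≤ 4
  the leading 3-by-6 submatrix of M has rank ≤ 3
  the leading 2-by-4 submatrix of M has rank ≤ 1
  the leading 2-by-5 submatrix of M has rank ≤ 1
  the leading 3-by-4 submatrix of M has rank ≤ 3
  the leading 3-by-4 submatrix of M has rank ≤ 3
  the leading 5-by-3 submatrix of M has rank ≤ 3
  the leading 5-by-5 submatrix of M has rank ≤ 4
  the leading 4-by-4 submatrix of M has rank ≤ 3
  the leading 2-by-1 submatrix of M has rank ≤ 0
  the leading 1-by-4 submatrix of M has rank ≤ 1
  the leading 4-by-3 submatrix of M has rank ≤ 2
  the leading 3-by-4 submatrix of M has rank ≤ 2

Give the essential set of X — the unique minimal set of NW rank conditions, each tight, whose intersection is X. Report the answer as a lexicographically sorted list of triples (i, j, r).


Reconstructing r_w from the 15 given conditions:

  R[1]: 0 1 1 1 1 1
  R[2]: 0 1 1 1 1 2
  R[3]: 1 2 2 2 2 3
  R[4]: 1 2 2 3 3 4
  R[5]: 1 2 3 4 4 5
  R[6]: 1 2 3 4 5 6

second differences of R give the permutation w = (2, 6, 1, 4, 3, 5).

Fulton essential set (3 of the 6 Rothe cells):

[(2, 1, 0), (2, 5, 1), (4, 3, 2)]


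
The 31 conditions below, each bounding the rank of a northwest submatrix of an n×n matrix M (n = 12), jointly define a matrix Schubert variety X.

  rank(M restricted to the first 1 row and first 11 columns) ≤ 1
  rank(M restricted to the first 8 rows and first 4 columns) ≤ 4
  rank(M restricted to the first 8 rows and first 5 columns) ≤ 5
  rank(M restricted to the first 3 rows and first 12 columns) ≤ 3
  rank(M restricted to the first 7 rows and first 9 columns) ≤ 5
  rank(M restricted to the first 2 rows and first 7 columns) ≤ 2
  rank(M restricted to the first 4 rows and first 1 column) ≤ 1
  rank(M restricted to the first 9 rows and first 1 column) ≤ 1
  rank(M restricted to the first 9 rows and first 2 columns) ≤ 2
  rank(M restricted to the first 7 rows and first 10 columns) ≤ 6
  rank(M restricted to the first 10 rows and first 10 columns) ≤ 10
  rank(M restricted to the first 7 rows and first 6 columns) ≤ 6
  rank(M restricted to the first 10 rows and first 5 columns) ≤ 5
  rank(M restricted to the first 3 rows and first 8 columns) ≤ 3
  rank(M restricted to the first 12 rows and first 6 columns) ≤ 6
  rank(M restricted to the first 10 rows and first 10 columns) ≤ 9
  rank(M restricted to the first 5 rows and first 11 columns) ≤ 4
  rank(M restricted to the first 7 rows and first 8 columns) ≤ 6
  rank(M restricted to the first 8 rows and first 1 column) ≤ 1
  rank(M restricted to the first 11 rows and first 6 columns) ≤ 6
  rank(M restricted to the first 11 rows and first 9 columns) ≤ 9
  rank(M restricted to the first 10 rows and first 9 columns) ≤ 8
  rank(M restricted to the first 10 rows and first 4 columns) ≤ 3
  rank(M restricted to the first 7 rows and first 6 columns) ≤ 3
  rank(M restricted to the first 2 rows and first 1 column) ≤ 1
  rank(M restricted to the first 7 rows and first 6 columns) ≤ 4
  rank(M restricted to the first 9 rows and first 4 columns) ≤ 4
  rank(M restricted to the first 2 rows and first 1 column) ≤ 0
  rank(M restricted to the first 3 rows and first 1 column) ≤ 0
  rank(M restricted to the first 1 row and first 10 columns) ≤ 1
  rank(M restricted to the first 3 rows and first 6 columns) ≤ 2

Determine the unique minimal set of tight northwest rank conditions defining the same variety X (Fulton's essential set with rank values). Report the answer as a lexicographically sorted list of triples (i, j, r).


Reconstructing r_w from the 31 given conditions:

  row 1: 0, 1, 1, 1, 1, 1, 1, 1, 1, 1, 1, 1
  row 2: 0, 1, 2, 2, 2, 2, 2, 2, 2, 2, 2, 2
  row 3: 0, 1, 2, 2, 2, 2, 3, 3, 3, 3, 3, 3
  row 4: 1, 2, 3, 3, 3, 3, 4, 4, 4, 4, 4, 4
  row 5: 1, 2, 3, 3, 3, 3, 4, 4, 4, 4, 4, 5
  row 6: 1, 2, 3, 3, 3, 3, 4, 5, 5, 5, 5, 6
  row 7: 1, 2, 3, 3, 3, 3, 4, 5, 5, 6, 6, 7
  row 8: 1, 2, 3, 3, 4, 4, 5, 6, 6, 7, 7, 8
  row 9: 1, 2, 3, 3, 4, 5, 6, 7, 7, 8, 8, 9
  row 10: 1, 2, 3, 3, 4, 5, 6, 7, 8, 9, 9, 10
  row 11: 1, 2, 3, 4, 5, 6, 7, 8, 9, 10, 10, 11
  row 12: 1, 2, 3, 4, 5, 6, 7, 8, 9, 10, 11, 12

the unique w with this rank table is (2, 3, 7, 1, 12, 8, 10, 5, 6, 9, 4, 11).

ℓ(w)=23; the 6 essential cells (i,j,r):

[(3, 1, 0), (3, 6, 2), (5, 11, 4), (7, 6, 3), (7, 9, 5), (10, 4, 3)]


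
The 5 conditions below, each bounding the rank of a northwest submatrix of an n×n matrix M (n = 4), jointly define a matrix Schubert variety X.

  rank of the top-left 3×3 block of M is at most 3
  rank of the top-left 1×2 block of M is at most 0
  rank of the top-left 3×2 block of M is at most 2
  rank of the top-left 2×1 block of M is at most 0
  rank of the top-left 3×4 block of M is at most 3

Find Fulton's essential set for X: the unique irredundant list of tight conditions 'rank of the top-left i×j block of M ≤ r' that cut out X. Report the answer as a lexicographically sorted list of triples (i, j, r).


Rank table r_w(4×4) implied by the 5 constraints:

  R[1]: 0  0  1  1
  R[2]: 0  1  2  2
  R[3]: 1  2  3  3
  R[4]: 1  2  3  4

so w = (3, 2, 1, 4).

Fulton essential set (2 of the 3 Rothe cells):

[(1, 2, 0), (2, 1, 0)]


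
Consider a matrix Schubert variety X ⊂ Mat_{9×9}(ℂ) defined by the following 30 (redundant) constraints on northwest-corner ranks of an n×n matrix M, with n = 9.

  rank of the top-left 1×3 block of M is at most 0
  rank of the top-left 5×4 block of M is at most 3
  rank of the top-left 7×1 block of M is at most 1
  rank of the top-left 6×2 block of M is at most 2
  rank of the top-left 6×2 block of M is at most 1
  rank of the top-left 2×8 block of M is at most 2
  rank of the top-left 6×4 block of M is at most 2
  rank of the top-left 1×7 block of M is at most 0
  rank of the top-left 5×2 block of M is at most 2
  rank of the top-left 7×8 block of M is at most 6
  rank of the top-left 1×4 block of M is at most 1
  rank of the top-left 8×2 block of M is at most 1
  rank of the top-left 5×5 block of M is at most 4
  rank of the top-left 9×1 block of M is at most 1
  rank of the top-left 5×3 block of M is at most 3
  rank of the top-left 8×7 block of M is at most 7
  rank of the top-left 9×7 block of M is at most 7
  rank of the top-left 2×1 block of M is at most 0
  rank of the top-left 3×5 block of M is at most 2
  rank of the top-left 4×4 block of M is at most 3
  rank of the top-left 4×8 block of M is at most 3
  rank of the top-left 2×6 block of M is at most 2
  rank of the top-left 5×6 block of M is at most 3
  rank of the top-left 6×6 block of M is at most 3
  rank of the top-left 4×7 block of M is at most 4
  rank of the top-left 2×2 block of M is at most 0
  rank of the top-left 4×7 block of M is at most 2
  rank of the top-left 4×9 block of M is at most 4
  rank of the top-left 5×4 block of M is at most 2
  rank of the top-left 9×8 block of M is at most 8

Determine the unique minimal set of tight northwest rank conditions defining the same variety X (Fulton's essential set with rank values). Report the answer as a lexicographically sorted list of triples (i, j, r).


The tightest implied rank at each (i,j), from the 30 conditions:

  row 1: 0 0 0 0 0 0 0 1 1
  row 2: 0 0 1 1 1 1 1 2 2
  row 3: 1 1 2 2 2 2 2 3 3
  row 4: 1 1 2 2 2 2 2 3 4
  row 5: 1 1 2 2 3 3 3 4 5
  row 6: 1 1 2 2 3 3 4 5 6
  row 7: 1 1 2 3 4 4 5 6 7
  row 8: 1 1 2 3 4 5 6 7 8
  row 9: 1 2 3 4 5 6 7 8 9

giving w = (8, 3, 1, 9, 5, 7, 4, 6, 2) via Δ²R.

|D(w)|=21, |Ess(w)|=6:

[(1, 7, 0), (2, 2, 0), (4, 7, 2), (6, 4, 2), (6, 6, 3), (8, 2, 1)]


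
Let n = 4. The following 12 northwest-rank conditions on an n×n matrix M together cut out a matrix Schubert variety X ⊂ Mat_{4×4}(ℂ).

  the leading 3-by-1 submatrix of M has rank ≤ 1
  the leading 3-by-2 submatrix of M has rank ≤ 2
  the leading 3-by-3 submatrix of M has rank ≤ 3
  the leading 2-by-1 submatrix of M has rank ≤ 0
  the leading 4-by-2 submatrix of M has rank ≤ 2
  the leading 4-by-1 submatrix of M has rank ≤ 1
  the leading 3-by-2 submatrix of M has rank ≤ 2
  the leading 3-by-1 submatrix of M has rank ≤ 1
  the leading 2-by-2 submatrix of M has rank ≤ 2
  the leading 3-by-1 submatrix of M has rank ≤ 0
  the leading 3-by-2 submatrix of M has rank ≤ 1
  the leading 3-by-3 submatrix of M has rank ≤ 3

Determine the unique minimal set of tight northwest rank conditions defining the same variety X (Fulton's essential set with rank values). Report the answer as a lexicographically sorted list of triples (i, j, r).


Propagating the 12 rank bounds to every northwest block:

  0 1 1 1
  0 1 2 2
  0 1 2 3
  1 2 3 4

the unique w with this rank table is (2, 3, 4, 1).

Fulton essential set (1 of the 3 Rothe cells):

[(3, 1, 0)]


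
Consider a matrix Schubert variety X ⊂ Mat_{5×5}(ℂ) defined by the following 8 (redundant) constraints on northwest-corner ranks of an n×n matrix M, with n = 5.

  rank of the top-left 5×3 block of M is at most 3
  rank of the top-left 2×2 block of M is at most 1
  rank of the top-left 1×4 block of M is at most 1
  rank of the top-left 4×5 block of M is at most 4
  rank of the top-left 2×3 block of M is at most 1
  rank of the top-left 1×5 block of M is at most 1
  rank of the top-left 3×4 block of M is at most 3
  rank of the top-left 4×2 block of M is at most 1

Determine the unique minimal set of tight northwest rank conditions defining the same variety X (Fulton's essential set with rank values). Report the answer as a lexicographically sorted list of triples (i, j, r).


Rank table r_w(5×5) implied by the 8 constraints:

  row 1: 1 1 1 1 1
  row 2: 1 1 1 2 2
  row 3: 1 1 2 3 3
  row 4: 1 1 2 3 4
  row 5: 1 2 3 4 5

hence w(1..5) = (1, 4, 3, 5, 2).

Rothe diagram D(w) (4 cells), 2 SE-corners (essential conditions):

[(2, 3, 1), (4, 2, 1)]


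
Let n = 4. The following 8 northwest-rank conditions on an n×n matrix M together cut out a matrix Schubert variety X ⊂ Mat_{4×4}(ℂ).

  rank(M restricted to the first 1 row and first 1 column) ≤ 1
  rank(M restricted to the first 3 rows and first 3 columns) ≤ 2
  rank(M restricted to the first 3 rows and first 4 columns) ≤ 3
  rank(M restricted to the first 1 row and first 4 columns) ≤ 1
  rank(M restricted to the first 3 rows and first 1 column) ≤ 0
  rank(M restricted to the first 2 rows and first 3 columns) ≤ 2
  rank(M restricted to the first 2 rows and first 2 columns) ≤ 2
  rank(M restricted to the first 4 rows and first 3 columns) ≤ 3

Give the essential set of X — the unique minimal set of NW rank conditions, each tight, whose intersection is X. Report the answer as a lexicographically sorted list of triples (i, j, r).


Computing R[i][j] = min implied NW-rank bound (n=4, 8 conditions):

  i=1: 0 1 1 1
  i=2: 0 1 2 2
  i=3: 0 1 2 3
  i=4: 1 2 3 4

second differences of R give the permutation w = (2, 3, 4, 1).

ℓ(w)=3; the 1 essential cell (i,j,r):

[(3, 1, 0)]


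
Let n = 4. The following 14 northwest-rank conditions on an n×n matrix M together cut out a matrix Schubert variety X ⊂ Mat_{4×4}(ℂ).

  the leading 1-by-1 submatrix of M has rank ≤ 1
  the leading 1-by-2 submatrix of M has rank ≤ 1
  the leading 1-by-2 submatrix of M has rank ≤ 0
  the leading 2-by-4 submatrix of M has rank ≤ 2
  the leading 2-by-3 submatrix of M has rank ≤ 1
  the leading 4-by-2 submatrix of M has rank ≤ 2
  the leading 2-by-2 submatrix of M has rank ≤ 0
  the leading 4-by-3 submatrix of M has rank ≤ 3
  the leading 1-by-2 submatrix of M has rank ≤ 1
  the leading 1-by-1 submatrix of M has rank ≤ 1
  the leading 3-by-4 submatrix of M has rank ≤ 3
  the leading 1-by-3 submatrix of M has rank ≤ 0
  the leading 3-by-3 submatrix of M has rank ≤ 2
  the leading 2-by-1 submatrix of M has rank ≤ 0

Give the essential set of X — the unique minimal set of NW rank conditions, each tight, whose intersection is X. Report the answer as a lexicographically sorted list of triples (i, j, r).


Computing R[i][j] = min implied NW-rank bound (n=4, 14 conditions):

  i=1: 0 | 0 | 0 | 1
  i=2: 0 | 0 | 1 | 2
  i=3: 1 | 1 | 2 | 3
  i=4: 1 | 2 | 3 | 4

giving w = (4, 3, 1, 2) via Δ²R.

|D(w)|=5, |Ess(w)|=2:

[(1, 3, 0), (2, 2, 0)]


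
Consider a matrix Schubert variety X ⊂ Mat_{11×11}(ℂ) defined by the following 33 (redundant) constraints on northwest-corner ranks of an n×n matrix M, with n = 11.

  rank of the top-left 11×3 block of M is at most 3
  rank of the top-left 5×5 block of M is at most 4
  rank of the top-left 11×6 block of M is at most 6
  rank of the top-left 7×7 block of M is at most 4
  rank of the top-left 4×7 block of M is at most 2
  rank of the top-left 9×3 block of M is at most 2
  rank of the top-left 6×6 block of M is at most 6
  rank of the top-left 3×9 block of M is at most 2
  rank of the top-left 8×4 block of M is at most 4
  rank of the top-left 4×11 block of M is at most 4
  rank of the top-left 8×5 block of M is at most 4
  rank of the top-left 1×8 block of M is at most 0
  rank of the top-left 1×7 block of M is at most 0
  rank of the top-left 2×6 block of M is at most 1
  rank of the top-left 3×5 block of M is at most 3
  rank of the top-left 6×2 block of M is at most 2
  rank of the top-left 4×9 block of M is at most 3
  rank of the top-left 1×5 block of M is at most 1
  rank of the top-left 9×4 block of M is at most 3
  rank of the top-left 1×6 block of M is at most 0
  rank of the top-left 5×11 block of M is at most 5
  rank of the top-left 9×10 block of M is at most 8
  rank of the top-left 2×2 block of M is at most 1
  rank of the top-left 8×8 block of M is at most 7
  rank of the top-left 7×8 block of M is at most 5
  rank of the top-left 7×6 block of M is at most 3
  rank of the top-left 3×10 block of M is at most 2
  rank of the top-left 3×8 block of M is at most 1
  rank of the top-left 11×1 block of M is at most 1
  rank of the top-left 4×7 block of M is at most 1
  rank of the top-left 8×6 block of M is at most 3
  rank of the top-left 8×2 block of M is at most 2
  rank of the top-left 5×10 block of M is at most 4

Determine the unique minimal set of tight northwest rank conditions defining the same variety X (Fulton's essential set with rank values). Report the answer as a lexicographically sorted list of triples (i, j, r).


Reconstructing r_w from the 33 given conditions:

  R[1]: 0 | 0 | 0 | 0 | 0 | 0 | 0 | 0 | 1 | 1 | 1
  R[2]: 1 | 1 | 1 | 1 | 1 | 1 | 1 | 1 | 2 | 2 | 2
  R[3]: 1 | 1 | 1 | 1 | 1 | 1 | 1 | 1 | 2 | 2 | 3
  R[4]: 1 | 1 | 1 | 1 | 1 | 1 | 1 | 2 | 3 | 3 | 4
  R[5]: 1 | 2 | 2 | 2 | 2 | 2 | 2 | 3 | 4 | 4 | 5
  R[6]: 1 | 2 | 2 | 3 | 3 | 3 | 3 | 4 | 5 | 5 | 6
  R[7]: 1 | 2 | 2 | 3 | 3 | 3 | 4 | 5 | 6 | 6 | 7
  R[8]: 1 | 2 | 2 | 3 | 3 | 3 | 4 | 5 | 6 | 7 | 8
  R[9]: 1 | 2 | 2 | 3 | 4 | 4 | 5 | 6 | 7 | 8 | 9
  R[10]: 1 | 2 | 3 | 4 | 5 | 5 | 6 | 7 | 8 | 9 | 10
  R[11]: 1 | 2 | 3 | 4 | 5 | 6 | 7 | 8 | 9 | 10 | 11

hence w(1..11) = (9, 1, 11, 8, 2, 4, 7, 10, 5, 3, 6).

Rothe diagram D(w) (30 cells), 6 SE-corners (essential conditions):

[(1, 8, 0), (3, 8, 1), (3, 10, 2), (4, 7, 1), (8, 6, 3), (9, 3, 2)]
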